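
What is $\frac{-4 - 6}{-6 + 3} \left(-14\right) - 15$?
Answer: $- \frac{185}{3} \approx -61.667$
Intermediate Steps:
$\frac{-4 - 6}{-6 + 3} \left(-14\right) - 15 = - \frac{10}{-3} \left(-14\right) - 15 = \left(-10\right) \left(- \frac{1}{3}\right) \left(-14\right) - 15 = \frac{10}{3} \left(-14\right) - 15 = - \frac{140}{3} - 15 = - \frac{185}{3}$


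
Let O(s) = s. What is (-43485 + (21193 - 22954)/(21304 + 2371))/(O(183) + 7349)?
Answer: -257377284/44580025 ≈ -5.7734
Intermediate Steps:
(-43485 + (21193 - 22954)/(21304 + 2371))/(O(183) + 7349) = (-43485 + (21193 - 22954)/(21304 + 2371))/(183 + 7349) = (-43485 - 1761/23675)/7532 = (-43485 - 1761*1/23675)*(1/7532) = (-43485 - 1761/23675)*(1/7532) = -1029509136/23675*1/7532 = -257377284/44580025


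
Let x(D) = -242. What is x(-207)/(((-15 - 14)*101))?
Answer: 242/2929 ≈ 0.082622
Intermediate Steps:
x(-207)/(((-15 - 14)*101)) = -242*1/(101*(-15 - 14)) = -242/((-29*101)) = -242/(-2929) = -242*(-1/2929) = 242/2929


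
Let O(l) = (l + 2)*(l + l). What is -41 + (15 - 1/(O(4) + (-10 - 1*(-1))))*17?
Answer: 8329/39 ≈ 213.56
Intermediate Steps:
O(l) = 2*l*(2 + l) (O(l) = (2 + l)*(2*l) = 2*l*(2 + l))
-41 + (15 - 1/(O(4) + (-10 - 1*(-1))))*17 = -41 + (15 - 1/(2*4*(2 + 4) + (-10 - 1*(-1))))*17 = -41 + (15 - 1/(2*4*6 + (-10 + 1)))*17 = -41 + (15 - 1/(48 - 9))*17 = -41 + (15 - 1/39)*17 = -41 + (584/39)*17 = -41 + 9928/39 = 8329/39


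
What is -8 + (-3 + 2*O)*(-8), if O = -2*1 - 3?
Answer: 96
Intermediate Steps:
O = -5 (O = -2 - 3 = -5)
-8 + (-3 + 2*O)*(-8) = -8 + (-3 + 2*(-5))*(-8) = -8 + (-3 - 10)*(-8) = -8 - 13*(-8) = -8 + 104 = 96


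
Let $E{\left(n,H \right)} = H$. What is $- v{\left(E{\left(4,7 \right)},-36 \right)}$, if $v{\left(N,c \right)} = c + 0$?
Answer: $36$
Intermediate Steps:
$v{\left(N,c \right)} = c$
$- v{\left(E{\left(4,7 \right)},-36 \right)} = \left(-1\right) \left(-36\right) = 36$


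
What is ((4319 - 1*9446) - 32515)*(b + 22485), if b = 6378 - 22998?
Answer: -220770330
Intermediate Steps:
b = -16620
((4319 - 1*9446) - 32515)*(b + 22485) = ((4319 - 1*9446) - 32515)*(-16620 + 22485) = ((4319 - 9446) - 32515)*5865 = (-5127 - 32515)*5865 = -37642*5865 = -220770330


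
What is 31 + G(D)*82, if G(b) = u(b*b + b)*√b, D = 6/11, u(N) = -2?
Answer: 31 - 164*√66/11 ≈ -90.122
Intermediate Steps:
D = 6/11 (D = 6*(1/11) = 6/11 ≈ 0.54545)
G(b) = -2*√b
31 + G(D)*82 = 31 - 2*√66/11*82 = 31 - 164*√66/11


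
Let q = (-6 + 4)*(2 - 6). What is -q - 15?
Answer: -23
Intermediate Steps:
q = 8 (q = -2*(-4) = 8)
-q - 15 = -1*8 - 15 = -8 - 15 = -23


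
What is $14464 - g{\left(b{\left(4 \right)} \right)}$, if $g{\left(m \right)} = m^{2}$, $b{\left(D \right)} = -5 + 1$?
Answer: $14448$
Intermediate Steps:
$b{\left(D \right)} = -4$
$14464 - g{\left(b{\left(4 \right)} \right)} = 14464 - \left(-4\right)^{2} = 14464 - 16 = 14448$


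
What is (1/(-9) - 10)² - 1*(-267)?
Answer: 29908/81 ≈ 369.23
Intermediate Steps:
(1/(-9) - 10)² - 1*(-267) = (-⅑ - 10)² + 267 = (-91/9)² + 267 = 8281/81 + 267 = 29908/81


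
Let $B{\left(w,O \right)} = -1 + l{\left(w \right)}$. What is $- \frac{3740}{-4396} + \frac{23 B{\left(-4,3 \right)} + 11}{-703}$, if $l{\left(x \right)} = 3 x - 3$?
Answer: $\frac{1049648}{772597} \approx 1.3586$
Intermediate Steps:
$l{\left(x \right)} = -3 + 3 x$
$B{\left(w,O \right)} = -4 + 3 w$ ($B{\left(w,O \right)} = -1 + \left(-3 + 3 w\right) = -4 + 3 w$)
$- \frac{3740}{-4396} + \frac{23 B{\left(-4,3 \right)} + 11}{-703} = - \frac{3740}{-4396} + \frac{23 \left(-4 + 3 \left(-4\right)\right) + 11}{-703} = \left(-3740\right) \left(- \frac{1}{4396}\right) + \left(23 \left(-4 - 12\right) + 11\right) \left(- \frac{1}{703}\right) = \frac{935}{1099} + \left(23 \left(-16\right) + 11\right) \left(- \frac{1}{703}\right) = \frac{935}{1099} + \left(-368 + 11\right) \left(- \frac{1}{703}\right) = \frac{935}{1099} - - \frac{357}{703} = \frac{935}{1099} + \frac{357}{703} = \frac{1049648}{772597}$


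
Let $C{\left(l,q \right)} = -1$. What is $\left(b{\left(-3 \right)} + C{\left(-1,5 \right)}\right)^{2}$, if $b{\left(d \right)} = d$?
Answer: $16$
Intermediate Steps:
$\left(b{\left(-3 \right)} + C{\left(-1,5 \right)}\right)^{2} = \left(-3 - 1\right)^{2} = \left(-4\right)^{2} = 16$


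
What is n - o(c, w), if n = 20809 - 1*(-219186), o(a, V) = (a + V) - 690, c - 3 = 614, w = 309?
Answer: 239759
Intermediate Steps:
c = 617 (c = 3 + 614 = 617)
o(a, V) = -690 + V + a (o(a, V) = (V + a) - 690 = -690 + V + a)
n = 239995 (n = 20809 + 219186 = 239995)
n - o(c, w) = 239995 - (-690 + 309 + 617) = 239995 - 1*236 = 239995 - 236 = 239759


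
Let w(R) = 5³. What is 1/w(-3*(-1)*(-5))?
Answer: 1/125 ≈ 0.0080000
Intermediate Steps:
w(R) = 125
1/w(-3*(-1)*(-5)) = 1/125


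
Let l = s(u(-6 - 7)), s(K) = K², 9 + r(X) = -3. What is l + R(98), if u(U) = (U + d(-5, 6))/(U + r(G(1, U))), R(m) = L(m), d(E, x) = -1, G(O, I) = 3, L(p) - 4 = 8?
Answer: 7696/625 ≈ 12.314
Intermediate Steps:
L(p) = 12 (L(p) = 4 + 8 = 12)
R(m) = 12
r(X) = -12 (r(X) = -9 - 3 = -12)
u(U) = (-1 + U)/(-12 + U) (u(U) = (U - 1)/(U - 12) = (-1 + U)/(-12 + U))
l = 196/625 (l = ((-1 + (-6 - 7))/(-12 + (-6 - 7)))² = ((-1 - 13)/(-12 - 13))² = (-14/(-25))² = (-1/25*(-14))² = (14/25)² = 196/625 ≈ 0.31360)
l + R(98) = 196/625 + 12 = 7696/625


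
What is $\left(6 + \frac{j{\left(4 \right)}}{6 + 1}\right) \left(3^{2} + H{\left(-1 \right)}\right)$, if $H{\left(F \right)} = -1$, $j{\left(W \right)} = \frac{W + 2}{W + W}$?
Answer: $\frac{342}{7} \approx 48.857$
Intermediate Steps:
$j{\left(W \right)} = \frac{2 + W}{2 W}$
$\left(6 + \frac{j{\left(4 \right)}}{6 + 1}\right) \left(3^{2} + H{\left(-1 \right)}\right) = \left(6 + \frac{\frac{1}{2} \cdot \frac{1}{4} \left(2 + 4\right)}{6 + 1}\right) \left(3^{2} - 1\right) = \left(6 + \frac{\frac{1}{2} \cdot \frac{1}{4} \cdot 6}{7}\right) \left(9 - 1\right) = \left(6 + \frac{1}{7} \cdot \frac{3}{4}\right) 8 = \left(6 + \frac{3}{28}\right) 8 = \frac{171}{28} \cdot 8 = \frac{342}{7}$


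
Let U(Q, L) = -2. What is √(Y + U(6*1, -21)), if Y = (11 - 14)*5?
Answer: I*√17 ≈ 4.1231*I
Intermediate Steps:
Y = -15 (Y = -3*5 = -15)
√(Y + U(6*1, -21)) = √(-15 - 2) = √(-17) = I*√17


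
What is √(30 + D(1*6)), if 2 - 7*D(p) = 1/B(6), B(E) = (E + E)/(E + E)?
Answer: √1477/7 ≈ 5.4902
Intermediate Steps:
B(E) = 1 (B(E) = (2*E)/((2*E)) = (2*E)*(1/(2*E)) = 1)
D(p) = ⅐ (D(p) = 2/7 - ⅐/1 = 2/7 - ⅐*1 = 2/7 - ⅐ = ⅐)
√(30 + D(1*6)) = √(30 + ⅐) = √(211/7) = √1477/7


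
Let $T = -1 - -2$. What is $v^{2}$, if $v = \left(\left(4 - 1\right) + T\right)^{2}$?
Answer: $256$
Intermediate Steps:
$T = 1$ ($T = -1 + 2 = 1$)
$v = 16$ ($v = \left(\left(4 - 1\right) + 1\right)^{2} = \left(3 + 1\right)^{2} = 4^{2} = 16$)
$v^{2} = 16^{2} = 256$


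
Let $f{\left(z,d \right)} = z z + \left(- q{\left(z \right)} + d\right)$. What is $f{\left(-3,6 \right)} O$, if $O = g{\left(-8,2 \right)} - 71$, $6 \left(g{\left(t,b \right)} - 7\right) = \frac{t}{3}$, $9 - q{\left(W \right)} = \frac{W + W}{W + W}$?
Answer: $- \frac{4060}{9} \approx -451.11$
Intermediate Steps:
$q{\left(W \right)} = 8$ ($q{\left(W \right)} = 9 - \frac{W + W}{W + W} = 9 - \frac{2 W}{2 W} = 9 - 2 W \frac{1}{2 W} = 9 - 1 = 8$)
$g{\left(t,b \right)} = 7 + \frac{t}{18}$ ($g{\left(t,b \right)} = 7 + \frac{t \frac{1}{3}}{6} = 7 + \frac{\frac{1}{3} t}{6} = 7 + \frac{t}{18}$)
$f{\left(z,d \right)} = -8 + d + z^{2}$ ($f{\left(z,d \right)} = z z + \left(\left(-1\right) 8 + d\right) = z^{2} + \left(-8 + d\right) = -8 + d + z^{2}$)
$O = - \frac{580}{9}$ ($O = \left(7 + \frac{1}{18} \left(-8\right)\right) - 71 = \left(7 - \frac{4}{9}\right) - 71 = \frac{59}{9} - 71 = - \frac{580}{9} \approx -64.444$)
$f{\left(-3,6 \right)} O = \left(-8 + 6 + \left(-3\right)^{2}\right) \left(- \frac{580}{9}\right) = \left(-8 + 6 + 9\right) \left(- \frac{580}{9}\right) = 7 \left(- \frac{580}{9}\right) = - \frac{4060}{9}$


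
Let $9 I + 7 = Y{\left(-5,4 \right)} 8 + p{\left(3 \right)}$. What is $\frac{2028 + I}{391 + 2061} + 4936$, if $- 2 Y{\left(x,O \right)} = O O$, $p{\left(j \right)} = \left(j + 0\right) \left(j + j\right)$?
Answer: $\frac{108945847}{22068} \approx 4936.8$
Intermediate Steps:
$p{\left(j \right)} = 2 j^{2}$ ($p{\left(j \right)} = j 2 j = 2 j^{2}$)
$Y{\left(x,O \right)} = - \frac{O^{2}}{2}$ ($Y{\left(x,O \right)} = - \frac{O O}{2} = - \frac{O^{2}}{2}$)
$I = - \frac{53}{9}$ ($I = - \frac{7}{9} + \frac{- \frac{4^{2}}{2} \cdot 8 + 2 \cdot 3^{2}}{9} = - \frac{7}{9} + \frac{\left(- \frac{1}{2}\right) 16 \cdot 8 + 2 \cdot 9}{9} = - \frac{7}{9} + \frac{\left(-8\right) 8 + 18}{9} = - \frac{7}{9} + \frac{-64 + 18}{9} = - \frac{7}{9} + \frac{1}{9} \left(-46\right) = - \frac{7}{9} - \frac{46}{9} = - \frac{53}{9} \approx -5.8889$)
$\frac{2028 + I}{391 + 2061} + 4936 = \frac{2028 - \frac{53}{9}}{391 + 2061} + 4936 = \frac{18199}{9 \cdot 2452} + 4936 = \frac{18199}{9} \cdot \frac{1}{2452} + 4936 = \frac{18199}{22068} + 4936 = \frac{108945847}{22068}$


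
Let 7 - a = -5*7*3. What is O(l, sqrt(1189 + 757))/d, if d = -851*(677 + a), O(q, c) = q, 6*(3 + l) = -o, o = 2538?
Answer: 142/223813 ≈ 0.00063446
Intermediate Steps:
l = -426 (l = -3 + (-1*2538)/6 = -3 + (1/6)*(-2538) = -3 - 423 = -426)
a = 112 (a = 7 - (-5*7)*3 = 7 - (-35)*3 = 7 - 1*(-105) = 7 + 105 = 112)
d = -671439 (d = -851*(677 + 112) = -851*789 = -671439)
O(l, sqrt(1189 + 757))/d = -426/(-671439) = -426*(-1/671439) = 142/223813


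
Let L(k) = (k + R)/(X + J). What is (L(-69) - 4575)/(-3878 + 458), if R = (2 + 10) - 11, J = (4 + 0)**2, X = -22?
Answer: 13691/10260 ≈ 1.3344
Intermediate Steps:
J = 16 (J = 4**2 = 16)
R = 1 (R = 12 - 11 = 1)
L(k) = -1/6 - k/6 (L(k) = (k + 1)/(-22 + 16) = (1 + k)/(-6) = (1 + k)*(-1/6) = -1/6 - k/6)
(L(-69) - 4575)/(-3878 + 458) = ((-1/6 - 1/6*(-69)) - 4575)/(-3878 + 458) = ((-1/6 + 23/2) - 4575)/(-3420) = (34/3 - 4575)*(-1/3420) = -13691/3*(-1/3420) = 13691/10260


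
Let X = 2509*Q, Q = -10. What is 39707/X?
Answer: -39707/25090 ≈ -1.5826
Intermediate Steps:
X = -25090 (X = 2509*(-10) = -25090)
39707/X = 39707/(-25090) = 39707*(-1/25090) = -39707/25090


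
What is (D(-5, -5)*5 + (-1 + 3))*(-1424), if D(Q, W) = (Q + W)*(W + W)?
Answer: -714848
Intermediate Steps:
D(Q, W) = 2*W*(Q + W) (D(Q, W) = (Q + W)*(2*W) = 2*W*(Q + W))
(D(-5, -5)*5 + (-1 + 3))*(-1424) = ((2*(-5)*(-5 - 5))*5 + (-1 + 3))*(-1424) = ((2*(-5)*(-10))*5 + 2)*(-1424) = (100*5 + 2)*(-1424) = (500 + 2)*(-1424) = 502*(-1424) = -714848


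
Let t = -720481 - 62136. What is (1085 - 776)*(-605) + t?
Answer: -969562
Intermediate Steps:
t = -782617
(1085 - 776)*(-605) + t = (1085 - 776)*(-605) - 782617 = 309*(-605) - 782617 = -186945 - 782617 = -969562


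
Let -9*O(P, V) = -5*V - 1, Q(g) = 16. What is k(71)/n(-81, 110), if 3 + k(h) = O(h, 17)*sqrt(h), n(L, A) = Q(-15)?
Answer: -3/16 + 43*sqrt(71)/72 ≈ 4.8448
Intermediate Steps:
n(L, A) = 16
O(P, V) = 1/9 + 5*V/9 (O(P, V) = -(-5*V - 1)/9 = -(-1 - 5*V)/9 = 1/9 + 5*V/9)
k(h) = -3 + 86*sqrt(h)/9 (k(h) = -3 + (1/9 + (5/9)*17)*sqrt(h) = -3 + (1/9 + 85/9)*sqrt(h) = -3 + 86*sqrt(h)/9)
k(71)/n(-81, 110) = (-3 + 86*sqrt(71)/9)/16 = (-3 + 86*sqrt(71)/9)*(1/16) = -3/16 + 43*sqrt(71)/72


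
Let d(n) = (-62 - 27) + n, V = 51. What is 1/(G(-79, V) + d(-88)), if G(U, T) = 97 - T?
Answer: -1/131 ≈ -0.0076336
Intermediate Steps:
d(n) = -89 + n
1/(G(-79, V) + d(-88)) = 1/((97 - 1*51) + (-89 - 88)) = 1/((97 - 51) - 177) = 1/(46 - 177) = 1/(-131) = -1/131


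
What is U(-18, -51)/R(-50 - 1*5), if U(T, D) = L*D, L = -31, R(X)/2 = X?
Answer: -1581/110 ≈ -14.373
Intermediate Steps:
R(X) = 2*X
U(T, D) = -31*D
U(-18, -51)/R(-50 - 1*5) = (-31*(-51))/((2*(-50 - 1*5))) = 1581/((2*(-50 - 5))) = 1581/((2*(-55))) = 1581/(-110) = 1581*(-1/110) = -1581/110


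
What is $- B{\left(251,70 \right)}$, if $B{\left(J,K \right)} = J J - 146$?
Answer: $-62855$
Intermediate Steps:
$B{\left(J,K \right)} = -146 + J^{2}$ ($B{\left(J,K \right)} = J^{2} - 146 = -146 + J^{2}$)
$- B{\left(251,70 \right)} = - (-146 + 251^{2}) = - (-146 + 63001) = \left(-1\right) 62855 = -62855$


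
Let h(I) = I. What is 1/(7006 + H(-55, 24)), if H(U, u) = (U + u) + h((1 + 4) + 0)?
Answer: 1/6980 ≈ 0.00014327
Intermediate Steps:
H(U, u) = 5 + U + u (H(U, u) = (U + u) + ((1 + 4) + 0) = (U + u) + (5 + 0) = (U + u) + 5 = 5 + U + u)
1/(7006 + H(-55, 24)) = 1/(7006 + (5 - 55 + 24)) = 1/(7006 - 26) = 1/6980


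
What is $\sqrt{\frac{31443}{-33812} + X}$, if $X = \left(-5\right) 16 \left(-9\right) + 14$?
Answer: $\frac{\sqrt{209520833945}}{16906} \approx 27.075$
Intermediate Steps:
$X = 734$ ($X = \left(-80\right) \left(-9\right) + 14 = 720 + 14 = 734$)
$\sqrt{\frac{31443}{-33812} + X} = \sqrt{\frac{31443}{-33812} + 734} = \sqrt{31443 \left(- \frac{1}{33812}\right) + 734} = \sqrt{- \frac{31443}{33812} + 734} = \sqrt{\frac{24786565}{33812}} = \frac{\sqrt{209520833945}}{16906}$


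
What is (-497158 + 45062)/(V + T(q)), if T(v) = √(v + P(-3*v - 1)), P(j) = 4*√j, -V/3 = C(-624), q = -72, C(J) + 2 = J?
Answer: 452096/(-1878 - I*√(72 - 4*√215)) ≈ -240.73 + 0.46833*I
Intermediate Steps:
C(J) = -2 + J
V = 1878 (V = -3*(-2 - 624) = -3*(-626) = 1878)
T(v) = √(v + 4*√(-1 - 3*v)) (T(v) = √(v + 4*√(-3*v - 1)) = √(v + 4*√(-1 - 3*v)))
(-497158 + 45062)/(V + T(q)) = (-497158 + 45062)/(1878 + √(-72 + 4*√(-1 - 3*(-72)))) = -452096/(1878 + √(-72 + 4*√(-1 + 216))) = -452096/(1878 + √(-72 + 4*√215))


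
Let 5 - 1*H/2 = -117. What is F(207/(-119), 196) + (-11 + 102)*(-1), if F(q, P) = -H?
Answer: -335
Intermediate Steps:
H = 244 (H = 10 - 2*(-117) = 10 + 234 = 244)
F(q, P) = -244 (F(q, P) = -1*244 = -244)
F(207/(-119), 196) + (-11 + 102)*(-1) = -244 + (-11 + 102)*(-1) = -244 + 91*(-1) = -244 - 91 = -335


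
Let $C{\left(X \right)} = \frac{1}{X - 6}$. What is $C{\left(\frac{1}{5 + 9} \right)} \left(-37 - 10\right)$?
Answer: $\frac{658}{83} \approx 7.9277$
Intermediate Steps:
$C{\left(X \right)} = \frac{1}{-6 + X}$
$C{\left(\frac{1}{5 + 9} \right)} \left(-37 - 10\right) = \frac{-37 - 10}{-6 + \frac{1}{5 + 9}} = \frac{1}{-6 + \frac{1}{14}} \left(-47\right) = \frac{1}{- \frac{83}{14}} \left(-47\right) = \left(- \frac{14}{83}\right) \left(-47\right) = \frac{658}{83}$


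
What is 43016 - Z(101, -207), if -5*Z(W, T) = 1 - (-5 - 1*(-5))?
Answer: 215081/5 ≈ 43016.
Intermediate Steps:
Z(W, T) = -1/5 (Z(W, T) = -(1 - (-5 - 1*(-5)))/5 = -(1 - (-5 + 5))/5 = -(1 - 1*0)/5 = -(1 + 0)/5 = -1/5*1 = -1/5)
43016 - Z(101, -207) = 43016 - 1*(-1/5) = 43016 + 1/5 = 215081/5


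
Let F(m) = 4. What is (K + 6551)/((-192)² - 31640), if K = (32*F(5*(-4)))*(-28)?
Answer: 2967/5224 ≈ 0.56796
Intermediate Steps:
K = -3584 (K = (32*4)*(-28) = 128*(-28) = -3584)
(K + 6551)/((-192)² - 31640) = (-3584 + 6551)/((-192)² - 31640) = 2967/(36864 - 31640) = 2967/5224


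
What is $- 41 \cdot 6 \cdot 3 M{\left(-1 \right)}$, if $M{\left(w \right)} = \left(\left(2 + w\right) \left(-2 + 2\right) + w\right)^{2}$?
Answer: $-738$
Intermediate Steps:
$M{\left(w \right)} = w^{2}$ ($M{\left(w \right)} = \left(\left(2 + w\right) 0 + w\right)^{2} = \left(0 + w\right)^{2} = w^{2}$)
$- 41 \cdot 6 \cdot 3 M{\left(-1 \right)} = - 41 \cdot 6 \cdot 3 \left(-1\right)^{2} = \left(-41\right) 18 \cdot 1 = \left(-738\right) 1 = -738$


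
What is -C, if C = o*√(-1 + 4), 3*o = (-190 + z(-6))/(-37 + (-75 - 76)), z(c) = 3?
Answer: -187*√3/564 ≈ -0.57428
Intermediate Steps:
o = 187/564 (o = ((-190 + 3)/(-37 + (-75 - 76)))/3 = (-187/(-37 - 151))/3 = (-187/(-188))/3 = (-187*(-1/188))/3 = (⅓)*(187/188) = 187/564 ≈ 0.33156)
C = 187*√3/564 (C = 187*√(-1 + 4)/564 = 187*√3/564 ≈ 0.57428)
-C = -187*√3/564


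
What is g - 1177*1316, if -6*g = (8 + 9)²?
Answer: -9293881/6 ≈ -1.5490e+6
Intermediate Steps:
g = -289/6 (g = -(8 + 9)²/6 = -⅙*17² = -⅙*289 = -289/6 ≈ -48.167)
g - 1177*1316 = -289/6 - 1177*1316 = -289/6 - 1548932 = -9293881/6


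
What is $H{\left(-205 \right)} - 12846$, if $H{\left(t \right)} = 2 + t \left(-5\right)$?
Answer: $-11819$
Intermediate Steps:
$H{\left(t \right)} = 2 - 5 t$
$H{\left(-205 \right)} - 12846 = \left(2 - -1025\right) - 12846 = \left(2 + 1025\right) - 12846 = 1027 - 12846 = -11819$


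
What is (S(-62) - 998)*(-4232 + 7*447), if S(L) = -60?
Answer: 1166974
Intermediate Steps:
(S(-62) - 998)*(-4232 + 7*447) = (-60 - 998)*(-4232 + 7*447) = -1058*(-4232 + 3129) = -1058*(-1103) = 1166974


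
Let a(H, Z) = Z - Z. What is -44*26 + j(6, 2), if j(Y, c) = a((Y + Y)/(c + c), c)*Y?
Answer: -1144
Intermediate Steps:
a(H, Z) = 0
j(Y, c) = 0 (j(Y, c) = 0*Y = 0)
-44*26 + j(6, 2) = -44*26 + 0 = -1144 + 0 = -1144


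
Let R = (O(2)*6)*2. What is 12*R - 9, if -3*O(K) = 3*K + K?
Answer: -393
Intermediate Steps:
O(K) = -4*K/3 (O(K) = -(3*K + K)/3 = -4*K/3)
R = -32 (R = (-4/3*2*6)*2 = -8/3*6*2 = -16*2 = -32)
12*R - 9 = 12*(-32) - 9 = -384 - 9 = -393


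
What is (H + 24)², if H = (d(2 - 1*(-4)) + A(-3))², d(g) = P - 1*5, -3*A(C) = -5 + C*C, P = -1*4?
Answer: 1385329/81 ≈ 17103.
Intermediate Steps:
P = -4
A(C) = 5/3 - C²/3 (A(C) = -(-5 + C*C)/3 = -(-5 + C²)/3 = 5/3 - C²/3)
d(g) = -9 (d(g) = -4 - 1*5 = -4 - 5 = -9)
H = 961/9 (H = (-9 + (5/3 - ⅓*(-3)²))² = (-9 + (5/3 - ⅓*9))² = (-9 + (5/3 - 3))² = (-9 - 4/3)² = (-31/3)² = 961/9 ≈ 106.78)
(H + 24)² = (961/9 + 24)² = (1177/9)² = 1385329/81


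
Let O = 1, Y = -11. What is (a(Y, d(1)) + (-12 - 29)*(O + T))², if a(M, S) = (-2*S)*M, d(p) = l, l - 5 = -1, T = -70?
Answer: 8508889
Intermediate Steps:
l = 4 (l = 5 - 1 = 4)
d(p) = 4
a(M, S) = -2*M*S
(a(Y, d(1)) + (-12 - 29)*(O + T))² = (-2*(-11)*4 + (-12 - 29)*(1 - 70))² = (88 - 41*(-69))² = (88 + 2829)² = 2917² = 8508889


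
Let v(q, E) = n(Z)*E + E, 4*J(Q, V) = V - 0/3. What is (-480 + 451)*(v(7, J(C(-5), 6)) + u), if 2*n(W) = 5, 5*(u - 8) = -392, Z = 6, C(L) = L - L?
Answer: 37787/20 ≈ 1889.3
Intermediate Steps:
C(L) = 0
J(Q, V) = V/4 (J(Q, V) = (V - 0/3)/4 = (V - 1*0)/4 = (V + 0)/4 = V/4)
u = -352/5 (u = 8 + (1/5)*(-392) = 8 - 392/5 = -352/5 ≈ -70.400)
n(W) = 5/2 (n(W) = (1/2)*5 = 5/2)
v(q, E) = 7*E/2 (v(q, E) = 5*E/2 + E = 7*E/2)
(-480 + 451)*(v(7, J(C(-5), 6)) + u) = (-480 + 451)*(7*((1/4)*6)/2 - 352/5) = -29*((7/2)*(3/2) - 352/5) = -29*(21/4 - 352/5) = -29*(-1303/20) = 37787/20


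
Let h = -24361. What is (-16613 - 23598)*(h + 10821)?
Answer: 544456940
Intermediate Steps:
(-16613 - 23598)*(h + 10821) = (-16613 - 23598)*(-24361 + 10821) = -40211*(-13540) = 544456940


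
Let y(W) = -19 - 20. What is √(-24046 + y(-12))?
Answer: I*√24085 ≈ 155.19*I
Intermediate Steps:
y(W) = -39
√(-24046 + y(-12)) = √(-24046 - 39) = √(-24085) = I*√24085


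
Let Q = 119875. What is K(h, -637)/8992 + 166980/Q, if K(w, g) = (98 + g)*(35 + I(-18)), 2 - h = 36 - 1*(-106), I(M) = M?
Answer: 80613907/215583200 ≈ 0.37393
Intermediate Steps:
h = -140 (h = 2 - (36 - 1*(-106)) = 2 - (36 + 106) = 2 - 1*142 = 2 - 142 = -140)
K(w, g) = 1666 + 17*g (K(w, g) = (98 + g)*(35 - 18) = (98 + g)*17 = 1666 + 17*g)
K(h, -637)/8992 + 166980/Q = (1666 + 17*(-637))/8992 + 166980/119875 = (1666 - 10829)*(1/8992) + 166980*(1/119875) = -9163*1/8992 + 33396/23975 = -9163/8992 + 33396/23975 = 80613907/215583200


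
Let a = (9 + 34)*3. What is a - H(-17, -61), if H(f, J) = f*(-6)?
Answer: 27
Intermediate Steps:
H(f, J) = -6*f
a = 129 (a = 43*3 = 129)
a - H(-17, -61) = 129 - (-6)*(-17) = 129 - 1*102 = 129 - 102 = 27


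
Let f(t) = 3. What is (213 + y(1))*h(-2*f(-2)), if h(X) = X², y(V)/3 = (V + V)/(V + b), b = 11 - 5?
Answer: 53892/7 ≈ 7698.9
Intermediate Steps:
b = 6
y(V) = 6*V/(6 + V) (y(V) = 3*((V + V)/(V + 6)) = 3*((2*V)/(6 + V)) = 3*(2*V/(6 + V)) = 6*V/(6 + V))
(213 + y(1))*h(-2*f(-2)) = (213 + 6*1/(6 + 1))*(-2*3)² = (213 + 6*1/7)*(-6)² = (213 + 6*1*(⅐))*36 = (213 + 6/7)*36 = (1497/7)*36 = 53892/7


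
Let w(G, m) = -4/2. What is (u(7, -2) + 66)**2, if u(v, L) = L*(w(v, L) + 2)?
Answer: 4356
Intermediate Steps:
w(G, m) = -2 (w(G, m) = -4*1/2 = -2)
u(v, L) = 0 (u(v, L) = L*(-2 + 2) = L*0 = 0)
(u(7, -2) + 66)**2 = (0 + 66)**2 = 66**2 = 4356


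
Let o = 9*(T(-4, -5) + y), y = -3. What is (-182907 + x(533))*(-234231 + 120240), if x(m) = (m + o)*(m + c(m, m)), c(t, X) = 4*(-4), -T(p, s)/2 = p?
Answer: -13213722729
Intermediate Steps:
T(p, s) = -2*p
c(t, X) = -16
o = 45 (o = 9*(-2*(-4) - 3) = 9*(8 - 3) = 9*5 = 45)
x(m) = (-16 + m)*(45 + m) (x(m) = (m + 45)*(m - 16) = (45 + m)*(-16 + m) = (-16 + m)*(45 + m))
(-182907 + x(533))*(-234231 + 120240) = (-182907 + (-720 + 533**2 + 29*533))*(-234231 + 120240) = (-182907 + (-720 + 284089 + 15457))*(-113991) = (-182907 + 298826)*(-113991) = 115919*(-113991) = -13213722729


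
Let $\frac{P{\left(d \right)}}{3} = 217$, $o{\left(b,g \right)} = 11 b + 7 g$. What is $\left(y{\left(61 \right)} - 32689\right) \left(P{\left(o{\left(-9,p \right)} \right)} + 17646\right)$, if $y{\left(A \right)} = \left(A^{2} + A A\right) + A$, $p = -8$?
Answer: $-460828242$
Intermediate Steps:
$y{\left(A \right)} = A + 2 A^{2}$ ($y{\left(A \right)} = \left(A^{2} + A^{2}\right) + A = 2 A^{2} + A = A + 2 A^{2}$)
$o{\left(b,g \right)} = 7 g + 11 b$
$P{\left(d \right)} = 651$ ($P{\left(d \right)} = 3 \cdot 217 = 651$)
$\left(y{\left(61 \right)} - 32689\right) \left(P{\left(o{\left(-9,p \right)} \right)} + 17646\right) = \left(61 \left(1 + 2 \cdot 61\right) - 32689\right) \left(651 + 17646\right) = \left(61 \left(1 + 122\right) - 32689\right) 18297 = \left(61 \cdot 123 - 32689\right) 18297 = \left(7503 - 32689\right) 18297 = \left(-25186\right) 18297 = -460828242$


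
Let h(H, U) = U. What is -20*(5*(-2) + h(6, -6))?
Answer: 320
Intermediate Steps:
-20*(5*(-2) + h(6, -6)) = -20*(5*(-2) - 6) = -20*(-10 - 6) = -20*(-16) = 320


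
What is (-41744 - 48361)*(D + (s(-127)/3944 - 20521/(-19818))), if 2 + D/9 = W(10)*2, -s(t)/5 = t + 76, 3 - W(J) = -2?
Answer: -5047351925245/766296 ≈ -6.5867e+6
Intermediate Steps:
W(J) = 5 (W(J) = 3 - 1*(-2) = 3 + 2 = 5)
s(t) = -380 - 5*t (s(t) = -5*(t + 76) = -5*(76 + t) = -380 - 5*t)
D = 72 (D = -18 + 9*(5*2) = -18 + 9*10 = -18 + 90 = 72)
(-41744 - 48361)*(D + (s(-127)/3944 - 20521/(-19818))) = (-41744 - 48361)*(72 + ((-380 - 5*(-127))/3944 - 20521/(-19818))) = -90105*(72 + ((-380 + 635)*(1/3944) - 20521*(-1/19818))) = -90105*(72 + (255*(1/3944) + 20521/19818)) = -90105*(72 + (15/232 + 20521/19818)) = -90105*(72 + 2529071/2298888) = -90105*168049007/2298888 = -5047351925245/766296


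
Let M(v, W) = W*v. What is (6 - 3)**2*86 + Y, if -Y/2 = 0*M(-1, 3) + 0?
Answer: 774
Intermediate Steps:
Y = 0 (Y = -2*(0*(3*(-1)) + 0) = -2*(0*(-3) + 0) = -2*(0 + 0) = -2*0 = 0)
(6 - 3)**2*86 + Y = (6 - 3)**2*86 + 0 = 3**2*86 + 0 = 9*86 + 0 = 774 + 0 = 774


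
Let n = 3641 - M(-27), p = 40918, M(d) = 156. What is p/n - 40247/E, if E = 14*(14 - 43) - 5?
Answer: 3831173/34935 ≈ 109.67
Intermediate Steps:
E = -411 (E = 14*(-29) - 5 = -406 - 5 = -411)
n = 3485 (n = 3641 - 1*156 = 3641 - 156 = 3485)
p/n - 40247/E = 40918/3485 - 40247/(-411) = 40918*(1/3485) - 40247*(-1/411) = 998/85 + 40247/411 = 3831173/34935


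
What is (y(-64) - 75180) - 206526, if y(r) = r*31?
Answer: -283690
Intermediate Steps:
y(r) = 31*r
(y(-64) - 75180) - 206526 = (31*(-64) - 75180) - 206526 = (-1984 - 75180) - 206526 = -77164 - 206526 = -283690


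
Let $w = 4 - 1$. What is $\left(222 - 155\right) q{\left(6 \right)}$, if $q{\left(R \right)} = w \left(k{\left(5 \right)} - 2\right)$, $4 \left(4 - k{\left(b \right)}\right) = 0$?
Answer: $402$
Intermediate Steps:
$k{\left(b \right)} = 4$ ($k{\left(b \right)} = 4 - 0 = 4 + 0 = 4$)
$w = 3$
$q{\left(R \right)} = 6$ ($q{\left(R \right)} = 3 \left(4 - 2\right) = 3 \cdot 2 = 6$)
$\left(222 - 155\right) q{\left(6 \right)} = \left(222 - 155\right) 6 = 67 \cdot 6 = 402$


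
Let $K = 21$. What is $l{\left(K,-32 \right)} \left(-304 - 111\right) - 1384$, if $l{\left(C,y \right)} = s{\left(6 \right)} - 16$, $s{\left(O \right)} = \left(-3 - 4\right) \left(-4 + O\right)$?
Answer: $11066$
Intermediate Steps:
$s{\left(O \right)} = 28 - 7 O$ ($s{\left(O \right)} = - 7 \left(-4 + O\right) = 28 - 7 O$)
$l{\left(C,y \right)} = -30$ ($l{\left(C,y \right)} = \left(28 - 42\right) - 16 = -14 - 16 = -30$)
$l{\left(K,-32 \right)} \left(-304 - 111\right) - 1384 = - 30 \left(-304 - 111\right) - 1384 = \left(-30\right) \left(-415\right) - 1384 = 12450 - 1384 = 11066$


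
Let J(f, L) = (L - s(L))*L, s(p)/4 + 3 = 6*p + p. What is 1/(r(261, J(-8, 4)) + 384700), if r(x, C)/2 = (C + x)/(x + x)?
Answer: 87/33468859 ≈ 2.5994e-6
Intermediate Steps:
s(p) = -12 + 28*p (s(p) = -12 + 4*(6*p + p) = -12 + 4*(7*p) = -12 + 28*p)
J(f, L) = L*(12 - 27*L) (J(f, L) = (L - (-12 + 28*L))*L = (L + (12 - 28*L))*L = (12 - 27*L)*L = L*(12 - 27*L))
r(x, C) = (C + x)/x (r(x, C) = 2*((C + x)/(x + x)) = 2*((C + x)/((2*x))) = 2*((C + x)*(1/(2*x))) = 2*((C + x)/(2*x)) = (C + x)/x)
1/(r(261, J(-8, 4)) + 384700) = 1/((3*4*(4 - 9*4) + 261)/261 + 384700) = 1/((3*4*(4 - 36) + 261)/261 + 384700) = 1/((3*4*(-32) + 261)/261 + 384700) = 1/((-384 + 261)/261 + 384700) = 1/((1/261)*(-123) + 384700) = 1/(-41/87 + 384700) = 1/(33468859/87) = 87/33468859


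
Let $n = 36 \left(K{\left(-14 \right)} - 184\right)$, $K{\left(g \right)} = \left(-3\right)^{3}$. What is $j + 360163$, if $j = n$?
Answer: $352567$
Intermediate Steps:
$K{\left(g \right)} = -27$
$n = -7596$ ($n = 36 \left(-27 - 184\right) = 36 \left(-211\right) = -7596$)
$j = -7596$
$j + 360163 = -7596 + 360163 = 352567$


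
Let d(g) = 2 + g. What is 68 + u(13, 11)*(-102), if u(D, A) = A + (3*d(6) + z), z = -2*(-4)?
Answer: -4318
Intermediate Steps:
z = 8
u(D, A) = 32 + A (u(D, A) = A + (3*(2 + 6) + 8) = A + (3*8 + 8) = A + (24 + 8) = A + 32 = 32 + A)
68 + u(13, 11)*(-102) = 68 + (32 + 11)*(-102) = 68 + 43*(-102) = 68 - 4386 = -4318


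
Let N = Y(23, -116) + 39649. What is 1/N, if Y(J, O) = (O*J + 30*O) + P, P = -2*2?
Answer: 1/33497 ≈ 2.9853e-5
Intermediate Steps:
P = -4
Y(J, O) = -4 + 30*O + J*O (Y(J, O) = (O*J + 30*O) - 4 = (J*O + 30*O) - 4 = (30*O + J*O) - 4 = -4 + 30*O + J*O)
N = 33497 (N = (-4 + 30*(-116) + 23*(-116)) + 39649 = (-4 - 3480 - 2668) + 39649 = -6152 + 39649 = 33497)
1/N = 1/33497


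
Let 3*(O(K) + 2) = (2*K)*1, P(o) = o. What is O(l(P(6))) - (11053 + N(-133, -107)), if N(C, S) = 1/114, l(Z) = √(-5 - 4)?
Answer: -1260271/114 + 2*I ≈ -11055.0 + 2.0*I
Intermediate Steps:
l(Z) = 3*I (l(Z) = √(-9) = 3*I)
N(C, S) = 1/114
O(K) = -2 + 2*K/3 (O(K) = -2 + ((2*K)*1)/3 = -2 + (2*K)/3 = -2 + 2*K/3)
O(l(P(6))) - (11053 + N(-133, -107)) = (-2 + 2*(3*I)/3) - (11053 + 1/114) = (-2 + 2*I) - 1*1260043/114 = (-2 + 2*I) - 1260043/114 = -1260271/114 + 2*I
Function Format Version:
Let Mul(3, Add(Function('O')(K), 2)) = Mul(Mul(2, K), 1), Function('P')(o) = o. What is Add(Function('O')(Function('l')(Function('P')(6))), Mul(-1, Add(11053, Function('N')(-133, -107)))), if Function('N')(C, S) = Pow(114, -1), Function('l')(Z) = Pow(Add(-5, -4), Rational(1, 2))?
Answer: Add(Rational(-1260271, 114), Mul(2, I)) ≈ Add(-11055., Mul(2.0000, I))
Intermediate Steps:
Function('l')(Z) = Mul(3, I) (Function('l')(Z) = Pow(-9, Rational(1, 2)) = Mul(3, I))
Function('N')(C, S) = Rational(1, 114)
Function('O')(K) = Add(-2, Mul(Rational(2, 3), K)) (Function('O')(K) = Add(-2, Mul(Rational(1, 3), Mul(Mul(2, K), 1))) = Add(-2, Mul(Rational(1, 3), Mul(2, K))) = Add(-2, Mul(Rational(2, 3), K)))
Add(Function('O')(Function('l')(Function('P')(6))), Mul(-1, Add(11053, Function('N')(-133, -107)))) = Add(Add(-2, Mul(Rational(2, 3), Mul(3, I))), Mul(-1, Add(11053, Rational(1, 114)))) = Add(Add(-2, Mul(2, I)), Mul(-1, Rational(1260043, 114))) = Add(Add(-2, Mul(2, I)), Rational(-1260043, 114)) = Add(Rational(-1260271, 114), Mul(2, I))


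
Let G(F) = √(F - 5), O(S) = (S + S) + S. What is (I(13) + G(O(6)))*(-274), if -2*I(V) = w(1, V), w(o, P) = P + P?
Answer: 3562 - 274*√13 ≈ 2574.1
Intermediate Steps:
w(o, P) = 2*P
O(S) = 3*S (O(S) = 2*S + S = 3*S)
I(V) = -V
G(F) = √(-5 + F)
(I(13) + G(O(6)))*(-274) = (-1*13 + √(-5 + 3*6))*(-274) = (-13 + √(-5 + 18))*(-274) = (-13 + √13)*(-274) = 3562 - 274*√13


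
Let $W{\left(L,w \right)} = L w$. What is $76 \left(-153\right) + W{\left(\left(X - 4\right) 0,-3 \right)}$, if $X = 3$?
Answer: $-11628$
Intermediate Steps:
$76 \left(-153\right) + W{\left(\left(X - 4\right) 0,-3 \right)} = 76 \left(-153\right) + \left(3 - 4\right) 0 \left(-3\right) = -11628 + \left(-1\right) 0 \left(-3\right) = -11628 + 0 \left(-3\right) = -11628 + 0 = -11628$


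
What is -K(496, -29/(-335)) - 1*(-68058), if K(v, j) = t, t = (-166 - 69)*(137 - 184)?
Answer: 57013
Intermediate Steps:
t = 11045 (t = -235*(-47) = 11045)
K(v, j) = 11045
-K(496, -29/(-335)) - 1*(-68058) = -1*11045 - 1*(-68058) = -11045 + 68058 = 57013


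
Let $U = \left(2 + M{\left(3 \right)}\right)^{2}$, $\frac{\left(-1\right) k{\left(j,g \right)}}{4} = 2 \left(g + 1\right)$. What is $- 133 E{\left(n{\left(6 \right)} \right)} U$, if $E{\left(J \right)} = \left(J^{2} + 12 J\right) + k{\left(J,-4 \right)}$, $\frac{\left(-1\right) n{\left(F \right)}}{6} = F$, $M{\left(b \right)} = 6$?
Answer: $-7558656$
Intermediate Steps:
$k{\left(j,g \right)} = -8 - 8 g$ ($k{\left(j,g \right)} = - 4 \cdot 2 \left(g + 1\right) = - 4 \cdot 2 \left(1 + g\right) = - 4 \left(2 + 2 g\right) = -8 - 8 g$)
$n{\left(F \right)} = - 6 F$
$U = 64$ ($U = \left(2 + 6\right)^{2} = 8^{2} = 64$)
$E{\left(J \right)} = 24 + J^{2} + 12 J$ ($E{\left(J \right)} = \left(J^{2} + 12 J\right) - -24 = \left(J^{2} + 12 J\right) + \left(-8 + 32\right) = \left(J^{2} + 12 J\right) + 24 = 24 + J^{2} + 12 J$)
$- 133 E{\left(n{\left(6 \right)} \right)} U = - 133 \left(24 + \left(\left(-6\right) 6\right)^{2} + 12 \left(\left(-6\right) 6\right)\right) 64 = - 133 \left(24 + \left(-36\right)^{2} + 12 \left(-36\right)\right) 64 = - 133 \left(24 + 1296 - 432\right) 64 = \left(-133\right) 888 \cdot 64 = \left(-118104\right) 64 = -7558656$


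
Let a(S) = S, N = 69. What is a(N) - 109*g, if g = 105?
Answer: -11376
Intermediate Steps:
a(N) - 109*g = 69 - 109*105 = 69 - 1*11445 = 69 - 11445 = -11376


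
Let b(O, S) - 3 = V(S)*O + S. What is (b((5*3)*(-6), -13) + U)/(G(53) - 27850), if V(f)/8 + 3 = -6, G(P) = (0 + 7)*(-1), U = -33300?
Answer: 26830/27857 ≈ 0.96313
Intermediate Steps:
G(P) = -7 (G(P) = 7*(-1) = -7)
V(f) = -72 (V(f) = -24 + 8*(-6) = -24 - 48 = -72)
b(O, S) = 3 + S - 72*O (b(O, S) = 3 + (-72*O + S) = 3 + (S - 72*O) = 3 + S - 72*O)
(b((5*3)*(-6), -13) + U)/(G(53) - 27850) = ((3 - 13 - 72*5*3*(-6)) - 33300)/(-7 - 27850) = ((3 - 13 - 1080*(-6)) - 33300)/(-27857) = ((3 - 13 - 72*(-90)) - 33300)*(-1/27857) = ((3 - 13 + 6480) - 33300)*(-1/27857) = (6470 - 33300)*(-1/27857) = -26830*(-1/27857) = 26830/27857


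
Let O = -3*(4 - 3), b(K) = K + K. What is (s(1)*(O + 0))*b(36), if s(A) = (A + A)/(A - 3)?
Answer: 216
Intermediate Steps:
b(K) = 2*K
s(A) = 2*A/(-3 + A) (s(A) = (2*A)/(-3 + A) = 2*A/(-3 + A))
O = -3 (O = -3*1 = -3)
(s(1)*(O + 0))*b(36) = ((2*1/(-3 + 1))*(-3 + 0))*(2*36) = ((2*1/(-2))*(-3))*72 = ((2*1*(-½))*(-3))*72 = -1*(-3)*72 = 3*72 = 216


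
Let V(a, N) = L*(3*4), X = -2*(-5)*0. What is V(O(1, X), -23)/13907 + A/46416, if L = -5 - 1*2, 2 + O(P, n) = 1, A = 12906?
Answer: 29264133/107584552 ≈ 0.27201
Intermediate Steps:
X = 0 (X = 10*0 = 0)
O(P, n) = -1 (O(P, n) = -2 + 1 = -1)
L = -7 (L = -5 - 2 = -7)
V(a, N) = -84 (V(a, N) = -21*4 = -7*12 = -84)
V(O(1, X), -23)/13907 + A/46416 = -84/13907 + 12906/46416 = -84*1/13907 + 12906*(1/46416) = -84/13907 + 2151/7736 = 29264133/107584552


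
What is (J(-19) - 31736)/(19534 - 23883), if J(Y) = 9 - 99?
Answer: 31826/4349 ≈ 7.3180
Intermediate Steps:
J(Y) = -90
(J(-19) - 31736)/(19534 - 23883) = (-90 - 31736)/(19534 - 23883) = -31826/(-4349) = -31826*(-1/4349) = 31826/4349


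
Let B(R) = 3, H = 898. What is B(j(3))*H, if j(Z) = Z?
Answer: 2694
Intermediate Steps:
B(j(3))*H = 3*898 = 2694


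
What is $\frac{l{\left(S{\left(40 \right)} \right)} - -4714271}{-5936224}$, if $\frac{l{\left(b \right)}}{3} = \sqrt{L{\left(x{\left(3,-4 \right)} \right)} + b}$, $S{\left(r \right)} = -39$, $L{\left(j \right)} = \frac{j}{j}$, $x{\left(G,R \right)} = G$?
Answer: $- \frac{4714271}{5936224} - \frac{3 i \sqrt{38}}{5936224} \approx -0.79415 - 3.1153 \cdot 10^{-6} i$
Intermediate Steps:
$L{\left(j \right)} = 1$
$l{\left(b \right)} = 3 \sqrt{1 + b}$
$\frac{l{\left(S{\left(40 \right)} \right)} - -4714271}{-5936224} = \frac{3 \sqrt{1 - 39} - -4714271}{-5936224} = \left(3 \sqrt{-38} + 4714271\right) \left(- \frac{1}{5936224}\right) = \left(3 i \sqrt{38} + 4714271\right) \left(- \frac{1}{5936224}\right) = \left(4714271 + 3 i \sqrt{38}\right) \left(- \frac{1}{5936224}\right) = - \frac{4714271}{5936224} - \frac{3 i \sqrt{38}}{5936224}$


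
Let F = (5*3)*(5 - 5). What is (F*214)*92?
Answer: 0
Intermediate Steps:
F = 0 (F = 15*0 = 0)
(F*214)*92 = (0*214)*92 = 0*92 = 0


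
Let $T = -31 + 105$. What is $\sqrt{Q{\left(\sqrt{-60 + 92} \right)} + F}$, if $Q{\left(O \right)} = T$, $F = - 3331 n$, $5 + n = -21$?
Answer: $2 \sqrt{21670} \approx 294.41$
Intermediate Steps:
$n = -26$ ($n = -5 - 21 = -26$)
$T = 74$
$F = 86606$ ($F = \left(-3331\right) \left(-26\right) = 86606$)
$Q{\left(O \right)} = 74$
$\sqrt{Q{\left(\sqrt{-60 + 92} \right)} + F} = \sqrt{74 + 86606} = \sqrt{86680} = 2 \sqrt{21670}$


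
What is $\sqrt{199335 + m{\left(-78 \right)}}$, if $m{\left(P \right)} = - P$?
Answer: $3 \sqrt{22157} \approx 446.56$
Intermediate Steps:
$\sqrt{199335 + m{\left(-78 \right)}} = \sqrt{199335 - -78} = \sqrt{199335 + 78} = \sqrt{199413} = 3 \sqrt{22157}$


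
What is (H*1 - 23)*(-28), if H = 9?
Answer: 392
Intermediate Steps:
(H*1 - 23)*(-28) = (9*1 - 23)*(-28) = (9 - 23)*(-28) = -14*(-28) = 392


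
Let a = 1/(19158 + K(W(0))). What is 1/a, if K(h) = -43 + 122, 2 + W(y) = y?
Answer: 19237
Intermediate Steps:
W(y) = -2 + y
K(h) = 79
a = 1/19237 (a = 1/(19158 + 79) = 1/19237 ≈ 5.1983e-5)
1/a = 1/(1/19237) = 19237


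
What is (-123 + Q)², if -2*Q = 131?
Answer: 142129/4 ≈ 35532.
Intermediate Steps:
Q = -131/2 (Q = -½*131 = -131/2 ≈ -65.500)
(-123 + Q)² = (-123 - 131/2)² = (-377/2)² = 142129/4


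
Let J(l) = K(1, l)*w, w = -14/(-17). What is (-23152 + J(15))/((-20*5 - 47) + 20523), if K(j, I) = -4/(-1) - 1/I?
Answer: -2951467/2597940 ≈ -1.1361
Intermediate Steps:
K(j, I) = 4 - 1/I (K(j, I) = -4*(-1) - 1/I = 4 - 1/I)
w = 14/17 (w = -14*(-1/17) = 14/17 ≈ 0.82353)
J(l) = 56/17 - 14/(17*l) (J(l) = (4 - 1/l)*(14/17) = 56/17 - 14/(17*l))
(-23152 + J(15))/((-20*5 - 47) + 20523) = (-23152 + (14/17)*(-1 + 4*15)/15)/((-20*5 - 47) + 20523) = (-23152 + (14/17)*(1/15)*(-1 + 60))/((-100 - 47) + 20523) = (-23152 + (14/17)*(1/15)*59)/(-147 + 20523) = (-23152 + 826/255)/20376 = -5902934/255*1/20376 = -2951467/2597940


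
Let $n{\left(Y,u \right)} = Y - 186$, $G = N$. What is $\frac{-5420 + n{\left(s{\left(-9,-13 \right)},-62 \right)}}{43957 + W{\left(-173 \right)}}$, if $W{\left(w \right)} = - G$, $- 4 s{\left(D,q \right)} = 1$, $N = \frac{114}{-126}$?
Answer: $- \frac{470925}{3692464} \approx -0.12754$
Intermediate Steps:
$N = - \frac{19}{21}$ ($N = 114 \left(- \frac{1}{126}\right) = - \frac{19}{21} \approx -0.90476$)
$s{\left(D,q \right)} = - \frac{1}{4}$ ($s{\left(D,q \right)} = \left(- \frac{1}{4}\right) 1 = - \frac{1}{4}$)
$G = - \frac{19}{21} \approx -0.90476$
$W{\left(w \right)} = \frac{19}{21}$ ($W{\left(w \right)} = \left(-1\right) \left(- \frac{19}{21}\right) = \frac{19}{21}$)
$n{\left(Y,u \right)} = -186 + Y$
$\frac{-5420 + n{\left(s{\left(-9,-13 \right)},-62 \right)}}{43957 + W{\left(-173 \right)}} = \frac{-5420 - \frac{745}{4}}{43957 + \frac{19}{21}} = \frac{-5420 - \frac{745}{4}}{\frac{923116}{21}} = \left(- \frac{22425}{4}\right) \frac{21}{923116} = - \frac{470925}{3692464}$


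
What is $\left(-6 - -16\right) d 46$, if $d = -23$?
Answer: $-10580$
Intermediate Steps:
$\left(-6 - -16\right) d 46 = \left(-6 - -16\right) \left(-23\right) 46 = \left(-6 + 16\right) \left(-23\right) 46 = 10 \left(-23\right) 46 = \left(-230\right) 46 = -10580$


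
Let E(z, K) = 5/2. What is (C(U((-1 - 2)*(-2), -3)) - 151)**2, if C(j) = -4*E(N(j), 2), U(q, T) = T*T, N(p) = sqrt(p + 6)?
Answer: 25921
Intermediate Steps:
N(p) = sqrt(6 + p)
E(z, K) = 5/2 (E(z, K) = 5*(1/2) = 5/2)
U(q, T) = T**2
C(j) = -10 (C(j) = -4*5/2 = -10)
(C(U((-1 - 2)*(-2), -3)) - 151)**2 = (-10 - 151)**2 = (-161)**2 = 25921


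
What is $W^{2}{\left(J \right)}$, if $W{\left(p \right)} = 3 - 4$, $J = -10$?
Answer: $1$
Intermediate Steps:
$W{\left(p \right)} = -1$
$W^{2}{\left(J \right)} = \left(-1\right)^{2} = 1$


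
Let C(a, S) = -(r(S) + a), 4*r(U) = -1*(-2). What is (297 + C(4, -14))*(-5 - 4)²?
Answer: 47385/2 ≈ 23693.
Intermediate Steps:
r(U) = ½ (r(U) = (-1*(-2))/4 = (¼)*2 = ½)
C(a, S) = -½ - a (C(a, S) = -(½ + a) = -½ - a)
(297 + C(4, -14))*(-5 - 4)² = (297 + (-½ - 1*4))*(-5 - 4)² = (297 + (-½ - 4))*(-9)² = (297 - 9/2)*81 = (585/2)*81 = 47385/2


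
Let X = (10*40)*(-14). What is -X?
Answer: 5600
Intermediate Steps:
X = -5600 (X = 400*(-14) = -5600)
-X = -1*(-5600) = 5600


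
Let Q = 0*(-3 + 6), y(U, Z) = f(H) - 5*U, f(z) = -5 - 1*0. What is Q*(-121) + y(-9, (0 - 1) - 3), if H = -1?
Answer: 40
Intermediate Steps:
f(z) = -5 (f(z) = -5 + 0 = -5)
y(U, Z) = -5 - 5*U
Q = 0 (Q = 0*3 = 0)
Q*(-121) + y(-9, (0 - 1) - 3) = 0*(-121) + (-5 - 5*(-9)) = 0 + (-5 + 45) = 0 + 40 = 40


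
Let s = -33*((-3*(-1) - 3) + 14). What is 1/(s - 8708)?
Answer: -1/9170 ≈ -0.00010905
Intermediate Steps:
s = -462 (s = -33*((3 - 3) + 14) = -33*(0 + 14) = -33*14 = -462)
1/(s - 8708) = 1/(-462 - 8708) = 1/(-9170) = -1/9170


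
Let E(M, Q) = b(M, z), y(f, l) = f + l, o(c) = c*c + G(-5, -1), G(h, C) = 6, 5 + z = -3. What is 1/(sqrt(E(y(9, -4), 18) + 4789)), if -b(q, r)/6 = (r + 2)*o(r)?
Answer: sqrt(7309)/7309 ≈ 0.011697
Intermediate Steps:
z = -8 (z = -5 - 3 = -8)
o(c) = 6 + c**2 (o(c) = c*c + 6 = c**2 + 6 = 6 + c**2)
b(q, r) = -6*(2 + r)*(6 + r**2) (b(q, r) = -6*(r + 2)*(6 + r**2) = -6*(2 + r)*(6 + r**2))
E(M, Q) = 2520 (E(M, Q) = -6*(2 - 8)*(6 + (-8)**2) = -6*(-6)*(6 + 64) = -6*(-6)*70 = 2520)
1/(sqrt(E(y(9, -4), 18) + 4789)) = 1/(sqrt(2520 + 4789)) = 1/(sqrt(7309)) = sqrt(7309)/7309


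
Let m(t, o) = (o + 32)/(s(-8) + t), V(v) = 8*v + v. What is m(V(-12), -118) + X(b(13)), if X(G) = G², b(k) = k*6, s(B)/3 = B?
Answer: 401587/66 ≈ 6084.6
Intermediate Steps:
s(B) = 3*B
b(k) = 6*k
V(v) = 9*v
m(t, o) = (32 + o)/(-24 + t) (m(t, o) = (o + 32)/(3*(-8) + t) = (32 + o)/(-24 + t))
m(V(-12), -118) + X(b(13)) = (32 - 118)/(-24 + 9*(-12)) + (6*13)² = -86/(-24 - 108) + 78² = -86/(-132) + 6084 = -1/132*(-86) + 6084 = 43/66 + 6084 = 401587/66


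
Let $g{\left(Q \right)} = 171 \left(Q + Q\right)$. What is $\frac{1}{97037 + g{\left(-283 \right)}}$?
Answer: $\frac{1}{251} \approx 0.0039841$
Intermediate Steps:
$g{\left(Q \right)} = 342 Q$ ($g{\left(Q \right)} = 171 \cdot 2 Q = 342 Q$)
$\frac{1}{97037 + g{\left(-283 \right)}} = \frac{1}{97037 + 342 \left(-283\right)} = \frac{1}{97037 - 96786} = \frac{1}{251}$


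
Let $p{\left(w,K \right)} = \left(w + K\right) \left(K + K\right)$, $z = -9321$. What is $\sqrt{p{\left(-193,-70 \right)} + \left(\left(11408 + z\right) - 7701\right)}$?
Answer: $\sqrt{31206} \approx 176.65$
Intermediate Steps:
$p{\left(w,K \right)} = 2 K \left(K + w\right)$ ($p{\left(w,K \right)} = \left(K + w\right) 2 K = 2 K \left(K + w\right)$)
$\sqrt{p{\left(-193,-70 \right)} + \left(\left(11408 + z\right) - 7701\right)} = \sqrt{2 \left(-70\right) \left(-70 - 193\right) + \left(\left(11408 - 9321\right) - 7701\right)} = \sqrt{2 \left(-70\right) \left(-263\right) + \left(2087 - 7701\right)} = \sqrt{36820 - 5614} = \sqrt{31206}$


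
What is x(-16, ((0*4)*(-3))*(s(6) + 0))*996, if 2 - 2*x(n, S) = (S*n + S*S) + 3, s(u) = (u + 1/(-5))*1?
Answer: -498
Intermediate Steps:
s(u) = -⅕ + u (s(u) = (u - ⅕)*1 = (-⅕ + u)*1 = -⅕ + u)
x(n, S) = -½ - S²/2 - S*n/2 (x(n, S) = 1 - ((S*n + S*S) + 3)/2 = 1 - ((S*n + S²) + 3)/2 = 1 - ((S² + S*n) + 3)/2 = 1 - (3 + S² + S*n)/2 = 1 + (-3/2 - S²/2 - S*n/2) = -½ - S²/2 - S*n/2)
x(-16, ((0*4)*(-3))*(s(6) + 0))*996 = (-½ - (((0*4)*(-3))*((-⅕ + 6) + 0))²/2 - ½*((0*4)*(-3))*((-⅕ + 6) + 0)*(-16))*996 = (-½ - ((0*(-3))*(29/5 + 0))²/2 - ½*(0*(-3))*(29/5 + 0)*(-16))*996 = (-½ - (0*(29/5))²/2 - ½*0*(29/5)*(-16))*996 = (-½ - ½*0² - ½*0*(-16))*996 = (-½ - ½*0 + 0)*996 = (-½ + 0 + 0)*996 = -½*996 = -498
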